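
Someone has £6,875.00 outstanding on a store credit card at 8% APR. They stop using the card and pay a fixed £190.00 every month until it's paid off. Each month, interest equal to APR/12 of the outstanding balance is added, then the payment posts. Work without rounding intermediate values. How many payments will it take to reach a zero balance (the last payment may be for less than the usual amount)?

42 months

Monthly rate r = 8%/12 = 0.666667% = 0.00666667.
Recurrence: B ← B·(1+r) − £190.00.
Month 1: interest £45.83; balance after payment £6,730.83.
Month 2: interest £44.87; balance after payment £6,585.71.
Closed form: n = −ln(1 − rB₀/P)/ln(1+r) = −ln(0.75877)/ln(1.00667) ≈ 41.546, so the balance reaches zero during payment 42.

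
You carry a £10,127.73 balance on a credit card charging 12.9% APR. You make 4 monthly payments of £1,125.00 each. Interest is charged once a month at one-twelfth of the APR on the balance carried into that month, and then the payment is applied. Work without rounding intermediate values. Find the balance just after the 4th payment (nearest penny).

Monthly rate r = 12.9%/12 = 1.075% = 0.01075.
Each month: B ← B·(1+r) − £1,125.00.
Month 1: interest £108.87; balance after payment £9,111.60.
Month 2: interest £97.95; balance after payment £8,084.55.
Month 3: interest £86.91; balance after payment £7,046.46.
Month 4: interest £75.75; balance after payment £5,997.21.

£5,997.21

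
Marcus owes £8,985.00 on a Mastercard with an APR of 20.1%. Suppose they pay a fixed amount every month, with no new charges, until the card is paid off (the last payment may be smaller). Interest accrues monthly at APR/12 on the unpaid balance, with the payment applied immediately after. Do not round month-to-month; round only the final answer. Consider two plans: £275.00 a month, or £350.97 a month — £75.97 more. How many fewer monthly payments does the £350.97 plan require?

14 fewer payments

Monthly rate r = 20.1%/12 = 1.675% = 0.01675.
At £275.00/mo: n = ⌈−ln(1 − rB₀/P)/ln(1+r)⌉ = 48 payments (last £194.60); total interest = total paid − £8,985.00 = £4,134.60.
At £350.97/mo: 34 payments (last £251.14); total interest £2,848.15.
Payments saved = 48 − 34 = 14.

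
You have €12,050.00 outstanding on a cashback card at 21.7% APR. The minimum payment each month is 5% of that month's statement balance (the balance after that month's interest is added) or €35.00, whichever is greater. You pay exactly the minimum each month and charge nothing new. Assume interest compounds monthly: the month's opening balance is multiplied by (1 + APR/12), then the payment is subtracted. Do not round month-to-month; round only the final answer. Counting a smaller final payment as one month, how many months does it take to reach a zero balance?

Monthly rate r = 21.7%/12 = 1.80833% = 0.0180833.
While 5% of the post-interest balance exceeds €35.00, each month B ← (B·(1+r))·(1 − 0.05), i.e. B shrinks by the factor (1+r)·0.95 = 0.96718.
This holds for months 1–86. Entering month 87 the balance is €683.26; 5% of the post-interest balance is now below €35.00, so the flat €35.00 minimum applies from here.
From month 87 a fixed €35.00 at rate r clears €683.26 in 25 more payments. Total: 86 + 25 = 111 months.

111 months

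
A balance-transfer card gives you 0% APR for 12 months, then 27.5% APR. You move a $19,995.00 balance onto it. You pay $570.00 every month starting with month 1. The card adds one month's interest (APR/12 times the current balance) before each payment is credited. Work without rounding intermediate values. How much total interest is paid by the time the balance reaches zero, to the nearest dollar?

$5,781

Promo months 1–12 at r₀ = 0%/12 = 0; months 13+ at r₁ = 27.5%/12 = 0.0229167.
After month 12 (no interest yet): B = $19,995.00 − 12·$570.00 = $13,155.00.
Then at r₁ with $570.00/mo: n₂ = −ln(1 − r₁·B/P)/ln(1+r₁) ≈ 33.22 → 34 more payments.
Total paid = 45·$570.00 + $125.74 = $25,775.74; interest = $25,775.74 − $19,995.00 = $5,780.74.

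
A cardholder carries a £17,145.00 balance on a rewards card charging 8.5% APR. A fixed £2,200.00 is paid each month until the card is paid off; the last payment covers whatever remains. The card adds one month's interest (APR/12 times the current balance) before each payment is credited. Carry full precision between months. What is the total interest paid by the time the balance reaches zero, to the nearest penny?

£554.11

Monthly rate r = 8.5%/12 = 0.708333% = 0.00708333.
Payoff takes n = ⌈−ln(1 − rB₀/P)/ln(1+r)⌉ = ⌈8.045⌉ = 9 payments; the last is £99.11.
Total paid = 8·£2,200.00 + £99.11 = £17,699.11.
Total interest = total paid − principal = £17,699.11 − £17,145.00 = £554.11.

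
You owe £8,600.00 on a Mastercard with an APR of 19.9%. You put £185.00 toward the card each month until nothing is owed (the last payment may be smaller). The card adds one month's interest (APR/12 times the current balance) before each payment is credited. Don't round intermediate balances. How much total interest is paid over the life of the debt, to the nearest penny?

£7,975.46

Monthly rate r = 19.9%/12 = 1.65833% = 0.0165833.
Payoff takes n = ⌈−ln(1 − rB₀/P)/ln(1+r)⌉ = ⌈89.595⌉ = 90 payments; the last is £110.46.
Total paid = 89·£185.00 + £110.46 = £16,575.46.
Total interest = total paid − principal = £16,575.46 − £8,600.00 = £7,975.46.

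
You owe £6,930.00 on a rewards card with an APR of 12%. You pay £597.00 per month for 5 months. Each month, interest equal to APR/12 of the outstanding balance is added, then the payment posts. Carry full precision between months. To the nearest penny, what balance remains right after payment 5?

Monthly rate r = 12%/12 = 1% = 0.01.
Each month: B ← B·(1+r) − £597.00.
Month 1: interest £69.30; balance after payment £6,402.30.
Month 2: interest £64.02; balance after payment £5,869.32.
Month 3: interest £58.69; balance after payment £5,331.02.
Month 4: interest £53.31; balance after payment £4,787.33.
Month 5: interest £47.87; balance after payment £4,238.20.

£4,238.20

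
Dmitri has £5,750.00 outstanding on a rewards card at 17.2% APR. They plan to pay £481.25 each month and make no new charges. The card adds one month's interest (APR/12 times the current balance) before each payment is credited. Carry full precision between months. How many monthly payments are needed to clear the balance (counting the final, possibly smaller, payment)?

14 months

Monthly rate r = 17.2%/12 = 1.43333% = 0.0143333.
Recurrence: B ← B·(1+r) − £481.25.
Month 1: interest £82.42; balance after payment £5,351.17.
Month 2: interest £76.70; balance after payment £4,946.62.
Closed form: n = −ln(1 − rB₀/P)/ln(1+r) = −ln(0.82874)/ln(1.01433) ≈ 13.199, so the balance reaches zero during payment 14.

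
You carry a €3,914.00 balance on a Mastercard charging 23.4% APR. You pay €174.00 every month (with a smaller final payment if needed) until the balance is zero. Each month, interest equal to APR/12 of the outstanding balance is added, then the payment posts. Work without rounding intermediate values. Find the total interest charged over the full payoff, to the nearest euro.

Monthly rate r = 23.4%/12 = 1.95% = 0.0195.
Payoff takes n = ⌈−ln(1 − rB₀/P)/ln(1+r)⌉ = ⌈29.897⌉ = 30 payments; the last is €156.31.
Total paid = 29·€174.00 + €156.31 = €5,202.31.
Total interest = total paid − principal = €5,202.31 − €3,914.00 = €1,288.31.

€1,288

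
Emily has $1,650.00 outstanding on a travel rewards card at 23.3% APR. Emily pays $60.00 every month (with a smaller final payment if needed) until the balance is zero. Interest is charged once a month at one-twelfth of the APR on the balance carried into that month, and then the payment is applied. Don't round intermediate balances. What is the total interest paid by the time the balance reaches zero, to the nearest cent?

Monthly rate r = 23.3%/12 = 1.94167% = 0.0194167.
Payoff takes n = ⌈−ln(1 − rB₀/P)/ln(1+r)⌉ = ⌈39.701⌉ = 40 payments; the last is $42.20.
Total paid = 39·$60.00 + $42.20 = $2,382.20.
Total interest = total paid − principal = $2,382.20 − $1,650.00 = $732.20.

$732.20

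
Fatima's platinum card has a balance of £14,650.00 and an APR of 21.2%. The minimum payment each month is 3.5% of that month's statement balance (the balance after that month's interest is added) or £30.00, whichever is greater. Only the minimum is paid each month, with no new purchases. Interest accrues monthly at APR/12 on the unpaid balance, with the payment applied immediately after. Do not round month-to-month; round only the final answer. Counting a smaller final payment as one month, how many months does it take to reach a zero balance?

Monthly rate r = 21.2%/12 = 1.76667% = 0.0176667.
While 3.5% of the post-interest balance exceeds £30.00, each month B ← (B·(1+r))·(1 − 0.035), i.e. B shrinks by the factor (1+r)·0.965 = 0.98205.
This holds for months 1–158. Entering month 159 the balance is £837.20; 3.5% of the post-interest balance is now below £30.00, so the flat £30.00 minimum applies from here.
From month 159 a fixed £30.00 at rate r clears £837.20 in 39 more payments. Total: 158 + 39 = 197 months.

197 months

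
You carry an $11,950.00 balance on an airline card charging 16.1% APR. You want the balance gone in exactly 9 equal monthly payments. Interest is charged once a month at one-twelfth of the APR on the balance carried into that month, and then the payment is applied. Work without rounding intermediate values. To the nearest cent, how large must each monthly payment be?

Monthly rate r = 16.1%/12 = 1.34167% = 0.0134167.
Level-payment amortization: P = B₀·r / (1 − (1+r)^(−n)) = 11950.00·0.0134167 / (1 − 1.01342^(−9)).
Denominator 1 − (1+r)^(−9) = 0.113032681.
P = 160.329 / 0.113032681 ≈ 1418.43.

$1,418.43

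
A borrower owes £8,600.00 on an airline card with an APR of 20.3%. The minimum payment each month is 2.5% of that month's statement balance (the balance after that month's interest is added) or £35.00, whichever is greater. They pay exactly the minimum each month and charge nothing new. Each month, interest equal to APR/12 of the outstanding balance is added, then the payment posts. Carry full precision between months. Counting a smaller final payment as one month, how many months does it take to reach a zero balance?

Monthly rate r = 20.3%/12 = 1.69167% = 0.0169167.
While 2.5% of the post-interest balance exceeds £35.00, each month B ← (B·(1+r))·(1 − 0.025), i.e. B shrinks by the factor (1+r)·0.975 = 0.99149.
This holds for months 1–215. Entering month 216 the balance is £1,370.39; 2.5% of the post-interest balance is now below £35.00, so the flat £35.00 minimum applies from here.
From month 216 a fixed £35.00 at rate r clears £1,370.39 in 65 more payments. Total: 215 + 65 = 280 months.

280 months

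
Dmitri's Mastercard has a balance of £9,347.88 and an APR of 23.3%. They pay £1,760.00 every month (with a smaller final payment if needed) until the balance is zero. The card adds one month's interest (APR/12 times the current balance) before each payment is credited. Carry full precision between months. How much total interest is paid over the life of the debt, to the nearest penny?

£617.21

Monthly rate r = 23.3%/12 = 1.94167% = 0.0194167.
Payoff takes n = ⌈−ln(1 − rB₀/P)/ln(1+r)⌉ = ⌈5.660⌉ = 6 payments; the last is £1,165.09.
Total paid = 5·£1,760.00 + £1,165.09 = £9,965.09.
Total interest = total paid − principal = £9,965.09 − £9,347.88 = £617.21.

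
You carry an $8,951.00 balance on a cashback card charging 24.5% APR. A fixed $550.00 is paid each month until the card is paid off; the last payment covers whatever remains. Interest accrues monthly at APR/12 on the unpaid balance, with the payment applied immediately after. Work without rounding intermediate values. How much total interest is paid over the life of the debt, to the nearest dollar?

$2,040

Monthly rate r = 24.5%/12 = 2.04167% = 0.0204167.
Payoff takes n = ⌈−ln(1 − rB₀/P)/ln(1+r)⌉ = ⌈19.983⌉ = 20 payments; the last is $540.66.
Total paid = 19·$550.00 + $540.66 = $10,990.66.
Total interest = total paid − principal = $10,990.66 − $8,951.00 = $2,039.66.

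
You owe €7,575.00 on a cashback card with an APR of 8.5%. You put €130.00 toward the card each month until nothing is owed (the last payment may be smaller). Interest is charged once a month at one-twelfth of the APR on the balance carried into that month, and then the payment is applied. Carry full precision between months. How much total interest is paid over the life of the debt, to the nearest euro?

€2,229

Monthly rate r = 8.5%/12 = 0.708333% = 0.00708333.
Payoff takes n = ⌈−ln(1 − rB₀/P)/ln(1+r)⌉ = ⌈75.412⌉ = 76 payments; the last is €53.72.
Total paid = 75·€130.00 + €53.72 = €9,803.72.
Total interest = total paid − principal = €9,803.72 − €7,575.00 = €2,228.72.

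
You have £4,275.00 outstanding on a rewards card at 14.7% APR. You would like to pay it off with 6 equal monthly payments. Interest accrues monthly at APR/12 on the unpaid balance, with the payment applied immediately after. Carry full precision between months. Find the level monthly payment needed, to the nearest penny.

Monthly rate r = 14.7%/12 = 1.225% = 0.01225.
Level-payment amortization: P = B₀·r / (1 − (1+r)^(−n)) = 4275.00·0.01225 / (1 − 1.01225^(−6)).
Denominator 1 − (1+r)^(−6) = 0.070448861.
P = 52.3687 / 0.070448861 ≈ 743.36.

£743.36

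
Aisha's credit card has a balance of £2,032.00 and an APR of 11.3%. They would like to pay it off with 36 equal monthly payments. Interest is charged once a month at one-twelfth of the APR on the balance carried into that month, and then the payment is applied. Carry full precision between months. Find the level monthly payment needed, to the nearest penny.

Monthly rate r = 11.3%/12 = 0.941667% = 0.00941667.
Level-payment amortization: P = B₀·r / (1 − (1+r)^(−n)) = 2032.00·0.00941667 / (1 − 1.00942^(−36)).
Denominator 1 − (1+r)^(−36) = 0.286386532.
P = 19.1347 / 0.286386532 ≈ 66.81.

£66.81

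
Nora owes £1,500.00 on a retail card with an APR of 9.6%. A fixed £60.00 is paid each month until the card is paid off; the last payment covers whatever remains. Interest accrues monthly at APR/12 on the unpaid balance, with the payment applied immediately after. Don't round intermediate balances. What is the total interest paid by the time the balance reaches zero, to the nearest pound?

Monthly rate r = 9.6%/12 = 0.8% = 0.008.
Payoff takes n = ⌈−ln(1 − rB₀/P)/ln(1+r)⌉ = ⌈28.004⌉ = 29 payments; the last is £0.26.
Total paid = 28·£60.00 + £0.26 = £1,680.26.
Total interest = total paid − principal = £1,680.26 − £1,500.00 = £180.26.

£180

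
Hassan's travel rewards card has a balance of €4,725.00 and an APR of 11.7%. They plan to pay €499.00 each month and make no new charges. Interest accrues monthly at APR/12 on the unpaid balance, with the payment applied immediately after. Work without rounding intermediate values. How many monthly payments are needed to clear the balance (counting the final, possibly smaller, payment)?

10 payments

Monthly rate r = 11.7%/12 = 0.975% = 0.00975.
Recurrence: B ← B·(1+r) − €499.00.
Month 1: interest €46.07; balance after payment €4,272.07.
Month 2: interest €41.65; balance after payment €3,814.72.
Closed form: n = −ln(1 − rB₀/P)/ln(1+r) = −ln(0.90768)/ln(1.00975) ≈ 9.983, so the balance reaches zero during payment 10.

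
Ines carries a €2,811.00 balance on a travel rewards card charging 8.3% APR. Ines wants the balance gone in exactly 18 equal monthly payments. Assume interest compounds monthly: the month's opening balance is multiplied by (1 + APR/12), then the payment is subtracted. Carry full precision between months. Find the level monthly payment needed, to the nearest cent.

€166.63

Monthly rate r = 8.3%/12 = 0.691667% = 0.00691667.
Level-payment amortization: P = B₀·r / (1 − (1+r)^(−n)) = 2811.00·0.00691667 / (1 − 1.00692^(−18)).
Denominator 1 − (1+r)^(−18) = 0.116683241.
P = 19.4428 / 0.116683241 ≈ 166.63.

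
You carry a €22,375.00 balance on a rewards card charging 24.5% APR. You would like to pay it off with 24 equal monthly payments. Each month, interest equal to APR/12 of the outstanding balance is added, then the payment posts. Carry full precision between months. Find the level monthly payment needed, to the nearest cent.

Monthly rate r = 24.5%/12 = 2.04167% = 0.0204167.
Level-payment amortization: P = B₀·r / (1 − (1+r)^(−n)) = 22375.00·0.0204167 / (1 − 1.02042^(−24)).
Denominator 1 − (1+r)^(−24) = 0.384342807.
P = 456.823 / 0.384342807 ≈ 1188.58.

€1,188.58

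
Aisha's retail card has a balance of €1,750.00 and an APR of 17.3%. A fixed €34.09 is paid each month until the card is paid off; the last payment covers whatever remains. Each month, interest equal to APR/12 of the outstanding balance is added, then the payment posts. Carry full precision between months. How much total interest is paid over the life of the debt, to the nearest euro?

€1,459

Monthly rate r = 17.3%/12 = 1.44167% = 0.0144167.
Payoff takes n = ⌈−ln(1 − rB₀/P)/ln(1+r)⌉ = ⌈94.131⌉ = 95 payments; the last is €4.49.
Total paid = 94·€34.09 + €4.49 = €3,208.95.
Total interest = total paid − principal = €3,208.95 − €1,750.00 = €1,458.95.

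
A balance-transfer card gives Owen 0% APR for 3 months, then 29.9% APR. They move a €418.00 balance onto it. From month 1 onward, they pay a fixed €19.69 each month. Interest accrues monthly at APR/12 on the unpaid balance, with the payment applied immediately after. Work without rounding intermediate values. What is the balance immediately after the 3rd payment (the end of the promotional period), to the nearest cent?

€358.93

Promo months 1–3 at r₀ = 0%/12 = 0; months 4+ at r₁ = 29.9%/12 = 0.0249167.
After month 3 (no interest yet): B = €418.00 − 3·€19.69 = €358.93.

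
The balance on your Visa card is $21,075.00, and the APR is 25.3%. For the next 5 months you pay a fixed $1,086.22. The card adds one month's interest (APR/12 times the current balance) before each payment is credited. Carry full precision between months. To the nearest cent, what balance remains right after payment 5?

Monthly rate r = 25.3%/12 = 2.10833% = 0.0210833.
Each month: B ← B·(1+r) − $1,086.22.
Month 1: interest $444.33; balance after payment $20,433.11.
Month 2: interest $430.80; balance after payment $19,777.69.
Month 3: interest $416.98; balance after payment $19,108.45.
Month 4: interest $402.87; balance after payment $18,425.10.
Month 5: interest $388.46; balance after payment $17,727.34.

$17,727.34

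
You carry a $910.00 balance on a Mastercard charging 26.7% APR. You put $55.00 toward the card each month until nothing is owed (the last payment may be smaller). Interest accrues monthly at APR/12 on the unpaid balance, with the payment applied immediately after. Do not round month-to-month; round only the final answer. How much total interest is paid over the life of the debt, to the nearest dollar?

$237

Monthly rate r = 26.7%/12 = 2.225% = 0.02225.
Payoff takes n = ⌈−ln(1 − rB₀/P)/ln(1+r)⌉ = ⌈20.862⌉ = 21 payments; the last is $47.46.
Total paid = 20·$55.00 + $47.46 = $1,147.46.
Total interest = total paid − principal = $1,147.46 − $910.00 = $237.46.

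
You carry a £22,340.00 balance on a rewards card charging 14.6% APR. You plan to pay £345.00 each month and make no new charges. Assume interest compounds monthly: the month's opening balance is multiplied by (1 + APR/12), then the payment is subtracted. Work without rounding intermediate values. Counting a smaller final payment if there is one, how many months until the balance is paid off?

129 months

Monthly rate r = 14.6%/12 = 1.21667% = 0.0121667.
Recurrence: B ← B·(1+r) − £345.00.
Month 1: interest £271.80; balance after payment £22,266.80.
Month 2: interest £270.91; balance after payment £22,192.72.
Closed form: n = −ln(1 − rB₀/P)/ln(1+r) = −ln(0.21216)/ln(1.01217) ≈ 128.203, so the balance reaches zero during payment 129.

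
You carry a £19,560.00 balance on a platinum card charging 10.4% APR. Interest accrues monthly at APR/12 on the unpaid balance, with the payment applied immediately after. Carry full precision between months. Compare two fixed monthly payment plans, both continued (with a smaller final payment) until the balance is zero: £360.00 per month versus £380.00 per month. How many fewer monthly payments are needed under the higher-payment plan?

5 fewer payments

Monthly rate r = 10.4%/12 = 0.866667% = 0.00866667.
At £360.00/mo: n = ⌈−ln(1 − rB₀/P)/ln(1+r)⌉ = 74 payments (last £276.28); total interest = total paid − £19,560.00 = £6,996.28.
At £380.00/mo: 69 payments (last £175.95); total interest £6,455.95.
Payments saved = 74 − 69 = 5.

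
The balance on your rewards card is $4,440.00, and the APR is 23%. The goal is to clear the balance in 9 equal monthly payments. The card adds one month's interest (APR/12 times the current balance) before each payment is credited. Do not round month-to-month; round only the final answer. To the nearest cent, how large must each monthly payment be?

$541.81

Monthly rate r = 23%/12 = 1.91667% = 0.0191667.
Level-payment amortization: P = B₀·r / (1 − (1+r)^(−n)) = 4440.00·0.0191667 / (1 − 1.01917^(−9)).
Denominator 1 − (1+r)^(−9) = 0.157066913.
P = 85.1 / 0.157066913 ≈ 541.81.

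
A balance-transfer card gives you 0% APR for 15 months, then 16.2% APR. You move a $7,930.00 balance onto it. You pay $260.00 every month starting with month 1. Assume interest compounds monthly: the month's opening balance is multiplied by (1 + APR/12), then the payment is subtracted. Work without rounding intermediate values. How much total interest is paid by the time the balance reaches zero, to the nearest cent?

Promo months 1–15 at r₀ = 0%/12 = 0; months 16+ at r₁ = 16.2%/12 = 0.0135.
After month 15 (no interest yet): B = $7,930.00 − 15·$260.00 = $4,030.00.
Then at r₁ with $260.00/mo: n₂ = −ln(1 − r₁·B/P)/ln(1+r₁) ≈ 17.51 → 18 more payments.
Total paid = 32·$260.00 + $132.45 = $8,452.45; interest = $8,452.45 − $7,930.00 = $522.45.

$522.45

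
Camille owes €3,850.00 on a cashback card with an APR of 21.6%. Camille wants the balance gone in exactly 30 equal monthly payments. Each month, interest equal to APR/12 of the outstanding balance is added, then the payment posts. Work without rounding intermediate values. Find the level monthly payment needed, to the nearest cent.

Monthly rate r = 21.6%/12 = 1.8% = 0.018.
Level-payment amortization: P = B₀·r / (1 − (1+r)^(−n)) = 3850.00·0.018 / (1 − 1.018^(−30)).
Denominator 1 − (1+r)^(−30) = 0.414446394.
P = 69.3 / 0.414446394 ≈ 167.21.

€167.21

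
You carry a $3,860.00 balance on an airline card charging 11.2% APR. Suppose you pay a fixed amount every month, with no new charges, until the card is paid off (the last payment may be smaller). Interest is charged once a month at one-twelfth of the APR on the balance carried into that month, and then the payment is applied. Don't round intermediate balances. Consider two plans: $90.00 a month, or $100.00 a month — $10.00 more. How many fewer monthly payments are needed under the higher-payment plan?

Monthly rate r = 11.2%/12 = 0.933333% = 0.00933333.
At $90.00/mo: n = ⌈−ln(1 − rB₀/P)/ln(1+r)⌉ = 56 payments (last $3.57); total interest = total paid − $3,860.00 = $1,093.57.
At $100.00/mo: 49 payments (last $8.45); total interest $948.45.
Payments saved = 56 − 49 = 7.

7 fewer payments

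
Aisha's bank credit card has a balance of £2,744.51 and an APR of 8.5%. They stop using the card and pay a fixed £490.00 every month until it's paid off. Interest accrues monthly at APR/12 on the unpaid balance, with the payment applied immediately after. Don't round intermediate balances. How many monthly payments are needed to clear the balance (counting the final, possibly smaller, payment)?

6 months

Monthly rate r = 8.5%/12 = 0.708333% = 0.00708333.
Recurrence: B ← B·(1+r) − £490.00.
Month 1: interest £19.44; balance after payment £2,273.95.
Month 2: interest £16.11; balance after payment £1,800.06.
Month 3: interest £12.75; balance after payment £1,322.81.
Month 4: interest £9.37; balance after payment £842.18.
Month 5: interest £5.97; balance after payment £358.14.
Month 6: interest £2.54; balance after payment £0.00.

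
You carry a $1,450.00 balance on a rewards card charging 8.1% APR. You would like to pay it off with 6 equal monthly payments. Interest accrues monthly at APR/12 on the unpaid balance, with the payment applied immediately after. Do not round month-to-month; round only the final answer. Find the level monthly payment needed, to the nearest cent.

$247.41

Monthly rate r = 8.1%/12 = 0.675% = 0.00675.
Level-payment amortization: P = B₀·r / (1 − (1+r)^(−n)) = 1450.00·0.00675 / (1 − 1.00675^(−6)).
Denominator 1 − (1+r)^(−6) = 0.039560152.
P = 9.7875 / 0.039560152 ≈ 247.41.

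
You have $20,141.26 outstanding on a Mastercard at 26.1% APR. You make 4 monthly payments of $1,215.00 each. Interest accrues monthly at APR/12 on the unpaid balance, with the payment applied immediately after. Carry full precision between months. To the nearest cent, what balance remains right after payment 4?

Monthly rate r = 26.1%/12 = 2.175% = 0.02175.
Each month: B ← B·(1+r) − $1,215.00.
Month 1: interest $438.07; balance after payment $19,364.33.
Month 2: interest $421.17; balance after payment $18,570.51.
Month 3: interest $403.91; balance after payment $17,759.42.
Month 4: interest $386.27; balance after payment $16,930.68.

$16,930.68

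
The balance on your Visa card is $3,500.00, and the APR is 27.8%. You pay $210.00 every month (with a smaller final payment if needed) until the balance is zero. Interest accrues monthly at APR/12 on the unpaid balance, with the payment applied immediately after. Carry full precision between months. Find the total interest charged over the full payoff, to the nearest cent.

Monthly rate r = 27.8%/12 = 2.31667% = 0.0231667.
Payoff takes n = ⌈−ln(1 − rB₀/P)/ln(1+r)⌉ = ⌈21.305⌉ = 22 payments; the last is $64.61.
Total paid = 21·$210.00 + $64.61 = $4,474.61.
Total interest = total paid − principal = $4,474.61 − $3,500.00 = $974.61.

$974.61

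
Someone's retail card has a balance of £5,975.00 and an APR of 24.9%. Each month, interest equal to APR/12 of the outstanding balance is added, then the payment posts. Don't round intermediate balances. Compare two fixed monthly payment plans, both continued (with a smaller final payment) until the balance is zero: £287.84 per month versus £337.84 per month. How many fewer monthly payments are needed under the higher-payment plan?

5 fewer payments

Monthly rate r = 24.9%/12 = 2.075% = 0.02075.
At £287.84/mo: n = ⌈−ln(1 − rB₀/P)/ln(1+r)⌉ = 28 payments (last £125.23); total interest = total paid − £5,975.00 = £1,921.91.
At £337.84/mo: 23 payments (last £89.97); total interest £1,547.45.
Payments saved = 28 − 23 = 5.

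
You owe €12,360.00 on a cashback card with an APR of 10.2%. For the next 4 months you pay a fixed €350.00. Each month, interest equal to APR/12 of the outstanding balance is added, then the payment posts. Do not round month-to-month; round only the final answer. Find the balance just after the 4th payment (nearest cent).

Monthly rate r = 10.2%/12 = 0.85% = 0.0085.
Each month: B ← B·(1+r) − €350.00.
Month 1: interest €105.06; balance after payment €12,115.06.
Month 2: interest €102.98; balance after payment €11,868.04.
Month 3: interest €100.88; balance after payment €11,618.92.
Month 4: interest €98.76; balance after payment €11,367.68.

€11,367.68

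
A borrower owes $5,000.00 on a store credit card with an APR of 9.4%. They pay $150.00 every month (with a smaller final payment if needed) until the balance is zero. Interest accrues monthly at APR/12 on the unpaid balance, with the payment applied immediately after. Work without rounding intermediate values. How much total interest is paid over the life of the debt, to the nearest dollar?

Monthly rate r = 9.4%/12 = 0.783333% = 0.00783333.
Payoff takes n = ⌈−ln(1 − rB₀/P)/ln(1+r)⌉ = ⌈38.782⌉ = 39 payments; the last is $117.38.
Total paid = 38·$150.00 + $117.38 = $5,817.38.
Total interest = total paid − principal = $5,817.38 − $5,000.00 = $817.38.

$817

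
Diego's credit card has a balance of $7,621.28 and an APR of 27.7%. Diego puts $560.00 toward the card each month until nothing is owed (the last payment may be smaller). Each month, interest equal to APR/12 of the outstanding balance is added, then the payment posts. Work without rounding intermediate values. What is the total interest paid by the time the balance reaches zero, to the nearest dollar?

$1,634

Monthly rate r = 27.7%/12 = 2.30833% = 0.0230833.
Payoff takes n = ⌈−ln(1 − rB₀/P)/ln(1+r)⌉ = ⌈16.524⌉ = 17 payments; the last is $295.14.
Total paid = 16·$560.00 + $295.14 = $9,255.14.
Total interest = total paid − principal = $9,255.14 − $7,621.28 = $1,633.86.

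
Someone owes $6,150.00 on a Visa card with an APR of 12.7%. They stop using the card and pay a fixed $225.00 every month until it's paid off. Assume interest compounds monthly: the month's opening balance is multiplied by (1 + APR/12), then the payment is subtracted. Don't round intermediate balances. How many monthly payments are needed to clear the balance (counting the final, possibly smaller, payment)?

33 payments

Monthly rate r = 12.7%/12 = 1.05833% = 0.0105833.
Recurrence: B ← B·(1+r) − $225.00.
Month 1: interest $65.09; balance after payment $5,990.09.
Month 2: interest $63.40; balance after payment $5,828.48.
Closed form: n = −ln(1 − rB₀/P)/ln(1+r) = −ln(0.71072)/ln(1.01058) ≈ 32.436, so the balance reaches zero during payment 33.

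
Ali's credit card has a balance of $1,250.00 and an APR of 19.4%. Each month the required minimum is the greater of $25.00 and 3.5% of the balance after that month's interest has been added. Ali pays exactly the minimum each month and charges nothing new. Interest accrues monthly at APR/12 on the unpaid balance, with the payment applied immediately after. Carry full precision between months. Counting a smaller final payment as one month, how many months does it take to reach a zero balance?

68 months

Monthly rate r = 19.4%/12 = 1.61667% = 0.0161667.
While 3.5% of the post-interest balance exceeds $25.00, each month B ← (B·(1+r))·(1 − 0.035), i.e. B shrinks by the factor (1+r)·0.965 = 0.9806.
This holds for months 1–30. Entering month 31 the balance is $694.51; 3.5% of the post-interest balance is now below $25.00, so the flat $25.00 minimum applies from here.
From month 31 a fixed $25.00 at rate r clears $694.51 in 38 more payments. Total: 30 + 38 = 68 months.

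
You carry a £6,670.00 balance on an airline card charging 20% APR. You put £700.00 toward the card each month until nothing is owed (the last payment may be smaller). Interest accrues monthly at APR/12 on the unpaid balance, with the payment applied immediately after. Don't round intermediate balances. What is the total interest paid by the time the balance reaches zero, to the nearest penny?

Monthly rate r = 20%/12 = 1.66667% = 0.0166667.
Payoff takes n = ⌈−ln(1 − rB₀/P)/ln(1+r)⌉ = ⌈10.462⌉ = 11 payments; the last is £325.16.
Total paid = 10·£700.00 + £325.16 = £7,325.16.
Total interest = total paid − principal = £7,325.16 − £6,670.00 = £655.16.

£655.16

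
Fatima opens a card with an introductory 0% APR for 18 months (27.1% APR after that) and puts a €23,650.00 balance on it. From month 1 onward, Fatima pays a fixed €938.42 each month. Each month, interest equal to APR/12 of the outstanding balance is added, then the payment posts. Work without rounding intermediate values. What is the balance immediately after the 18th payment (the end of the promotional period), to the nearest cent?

€6,758.44

Promo months 1–18 at r₀ = 0%/12 = 0; months 19+ at r₁ = 27.1%/12 = 0.0225833.
After month 18 (no interest yet): B = €23,650.00 − 18·€938.42 = €6,758.44.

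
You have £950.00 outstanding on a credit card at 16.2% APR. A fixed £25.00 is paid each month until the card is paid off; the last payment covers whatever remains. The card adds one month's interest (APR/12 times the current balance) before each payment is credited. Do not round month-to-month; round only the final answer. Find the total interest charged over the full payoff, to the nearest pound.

Monthly rate r = 16.2%/12 = 1.35% = 0.0135.
Payoff takes n = ⌈−ln(1 − rB₀/P)/ln(1+r)⌉ = ⌈53.655⌉ = 54 payments; the last is £16.40.
Total paid = 53·£25.00 + £16.40 = £1,341.40.
Total interest = total paid − principal = £1,341.40 − £950.00 = £391.40.

£391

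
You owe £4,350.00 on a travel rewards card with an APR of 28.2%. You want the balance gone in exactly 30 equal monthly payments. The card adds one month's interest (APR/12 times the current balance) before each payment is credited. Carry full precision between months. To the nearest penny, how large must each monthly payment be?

Monthly rate r = 28.2%/12 = 2.35% = 0.0235.
Level-payment amortization: P = B₀·r / (1 − (1+r)^(−n)) = 4350.00·0.0235 / (1 − 1.0235^(−30)).
Denominator 1 − (1+r)^(−30) = 0.501844889.
P = 102.225 / 0.501844889 ≈ 203.70.

£203.70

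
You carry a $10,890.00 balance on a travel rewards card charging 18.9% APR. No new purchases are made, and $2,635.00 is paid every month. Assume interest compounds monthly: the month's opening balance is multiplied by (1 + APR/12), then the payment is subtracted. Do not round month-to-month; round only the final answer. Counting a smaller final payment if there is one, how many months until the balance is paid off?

5 months

Monthly rate r = 18.9%/12 = 1.575% = 0.01575.
Recurrence: B ← B·(1+r) − $2,635.00.
Month 1: interest $171.52; balance after payment $8,426.52.
Month 2: interest $132.72; balance after payment $5,924.24.
Month 3: interest $93.31; balance after payment $3,382.54.
Month 4: interest $53.28; balance after payment $800.82.
Month 5: interest $12.61; balance after payment $0.00.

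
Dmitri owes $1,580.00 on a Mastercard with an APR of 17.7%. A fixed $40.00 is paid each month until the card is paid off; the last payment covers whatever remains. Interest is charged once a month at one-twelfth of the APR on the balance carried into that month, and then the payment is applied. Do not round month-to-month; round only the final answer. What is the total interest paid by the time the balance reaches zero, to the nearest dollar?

Monthly rate r = 17.7%/12 = 1.475% = 0.01475.
Payoff takes n = ⌈−ln(1 − rB₀/P)/ln(1+r)⌉ = ⌈59.674⌉ = 60 payments; the last is $27.04.
Total paid = 59·$40.00 + $27.04 = $2,387.04.
Total interest = total paid − principal = $2,387.04 − $1,580.00 = $807.04.

$807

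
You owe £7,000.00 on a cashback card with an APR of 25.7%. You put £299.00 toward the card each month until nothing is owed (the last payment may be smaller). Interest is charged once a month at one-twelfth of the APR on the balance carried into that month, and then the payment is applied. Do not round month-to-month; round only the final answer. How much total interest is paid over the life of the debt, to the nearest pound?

£2,820

Monthly rate r = 25.7%/12 = 2.14167% = 0.0214167.
Payoff takes n = ⌈−ln(1 − rB₀/P)/ln(1+r)⌉ = ⌈32.842⌉ = 33 payments; the last is £252.15.
Total paid = 32·£299.00 + £252.15 = £9,820.15.
Total interest = total paid − principal = £9,820.15 − £7,000.00 = £2,820.15.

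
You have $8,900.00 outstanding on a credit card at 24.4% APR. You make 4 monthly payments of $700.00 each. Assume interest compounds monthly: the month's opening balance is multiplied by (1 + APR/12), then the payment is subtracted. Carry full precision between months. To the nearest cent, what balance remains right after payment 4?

Monthly rate r = 24.4%/12 = 2.03333% = 0.0203333.
Each month: B ← B·(1+r) − $700.00.
Month 1: interest $180.97; balance after payment $8,380.97.
Month 2: interest $170.41; balance after payment $7,851.38.
Month 3: interest $159.64; balance after payment $7,311.02.
Month 4: interest $148.66; balance after payment $6,759.68.

$6,759.68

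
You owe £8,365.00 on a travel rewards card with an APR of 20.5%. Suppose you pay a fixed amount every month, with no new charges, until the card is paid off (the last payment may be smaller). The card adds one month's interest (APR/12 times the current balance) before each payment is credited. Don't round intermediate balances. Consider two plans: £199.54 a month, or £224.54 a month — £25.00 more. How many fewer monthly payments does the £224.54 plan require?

15 fewer payments

Monthly rate r = 20.5%/12 = 1.70833% = 0.0170833.
At £199.54/mo: n = ⌈−ln(1 − rB₀/P)/ln(1+r)⌉ = 75 payments (last £69.25); total interest = total paid − £8,365.00 = £6,470.21.
At £224.54/mo: 60 payments (last £164.16); total interest £5,047.02.
Payments saved = 75 − 60 = 15.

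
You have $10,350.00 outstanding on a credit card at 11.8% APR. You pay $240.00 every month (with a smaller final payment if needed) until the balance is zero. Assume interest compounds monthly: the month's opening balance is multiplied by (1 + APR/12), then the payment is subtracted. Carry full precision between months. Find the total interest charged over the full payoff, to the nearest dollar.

Monthly rate r = 11.8%/12 = 0.983333% = 0.00983333.
Payoff takes n = ⌈−ln(1 − rB₀/P)/ln(1+r)⌉ = ⌈56.386⌉ = 57 payments; the last is $92.97.
Total paid = 56·$240.00 + $92.97 = $13,532.97.
Total interest = total paid − principal = $13,532.97 − $10,350.00 = $3,182.97.

$3,183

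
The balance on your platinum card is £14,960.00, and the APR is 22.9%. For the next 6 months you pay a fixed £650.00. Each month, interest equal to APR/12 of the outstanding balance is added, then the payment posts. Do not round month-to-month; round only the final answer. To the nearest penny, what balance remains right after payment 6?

Monthly rate r = 22.9%/12 = 1.90833% = 0.0190833.
Each month: B ← B·(1+r) − £650.00.
Month 1: interest £285.49; balance after payment £14,595.49.
Month 2: interest £278.53; balance after payment £14,224.02.
Month 3: interest £271.44; balance after payment £13,845.46.
Month 4: interest £264.22; balance after payment £13,459.68.
Month 5: interest £256.86; balance after payment £13,066.53.
Month 6: interest £249.35; balance after payment £12,665.88.

£12,665.88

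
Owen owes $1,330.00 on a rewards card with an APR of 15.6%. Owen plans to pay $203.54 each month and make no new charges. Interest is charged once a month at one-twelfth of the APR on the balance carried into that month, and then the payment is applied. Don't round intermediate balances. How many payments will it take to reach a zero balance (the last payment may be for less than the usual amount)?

7 months

Monthly rate r = 15.6%/12 = 1.3% = 0.013.
Recurrence: B ← B·(1+r) − $203.54.
Month 1: interest $17.29; balance after payment $1,143.75.
Month 2: interest $14.87; balance after payment $955.08.
Closed form: n = −ln(1 − rB₀/P)/ln(1+r) = −ln(0.91505)/ln(1.013) ≈ 6.873, so the balance reaches zero during payment 7.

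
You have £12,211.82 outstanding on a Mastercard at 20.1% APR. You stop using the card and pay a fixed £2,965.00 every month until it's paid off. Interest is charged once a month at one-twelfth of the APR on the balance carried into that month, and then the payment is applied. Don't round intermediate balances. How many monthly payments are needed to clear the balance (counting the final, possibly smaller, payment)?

5 months

Monthly rate r = 20.1%/12 = 1.675% = 0.01675.
Recurrence: B ← B·(1+r) − £2,965.00.
Month 1: interest £204.55; balance after payment £9,451.37.
Month 2: interest £158.31; balance after payment £6,644.68.
Month 3: interest £111.30; balance after payment £3,790.98.
Month 4: interest £63.50; balance after payment £889.48.
Month 5: interest £14.90; balance after payment £0.00.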